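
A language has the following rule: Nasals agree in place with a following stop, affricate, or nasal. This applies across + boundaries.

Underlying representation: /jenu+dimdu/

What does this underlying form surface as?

/m/ before /d/ (alveolar) → [n]

[jenu+dindu]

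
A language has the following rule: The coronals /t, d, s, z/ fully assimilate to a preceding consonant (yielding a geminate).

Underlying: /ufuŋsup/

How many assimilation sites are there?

/s/ after /ŋ/ → [ŋ] (total assimilation)
1 segment changes.

1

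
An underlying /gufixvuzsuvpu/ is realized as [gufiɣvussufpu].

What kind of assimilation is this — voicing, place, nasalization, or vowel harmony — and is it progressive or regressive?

voicing assimilation, regressive

/x/→[ɣ] /z/→[s] /v/→[f].
Each target copies a feature from the following segment, so the direction is regressive.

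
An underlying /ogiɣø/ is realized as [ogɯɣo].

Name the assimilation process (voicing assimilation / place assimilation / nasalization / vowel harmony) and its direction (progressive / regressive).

/i/→[ɯ] /ø/→[o].
Vowels agree with the first vowel, so the harmony is progressive.

vowel harmony, progressive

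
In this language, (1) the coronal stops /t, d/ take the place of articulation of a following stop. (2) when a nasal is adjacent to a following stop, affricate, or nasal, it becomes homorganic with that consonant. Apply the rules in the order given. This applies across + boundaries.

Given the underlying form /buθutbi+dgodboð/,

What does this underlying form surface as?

[buθupbi+ggobboð]

Rule 1: /t/ before /b/ (labial) → [p]
Rule 1: /d/ before /g/ (velar) → [g]
Rule 1: /d/ before /b/ (labial) → [b]
After rule 1: buθupbi+ggobboð
Rule 2: no segment meets the rule's conditions; no change.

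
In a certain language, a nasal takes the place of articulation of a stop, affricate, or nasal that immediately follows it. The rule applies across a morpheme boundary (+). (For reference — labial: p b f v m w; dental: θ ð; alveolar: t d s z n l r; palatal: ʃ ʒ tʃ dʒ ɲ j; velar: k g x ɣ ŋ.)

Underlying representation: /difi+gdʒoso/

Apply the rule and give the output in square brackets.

[difi+gdʒoso]

no segment meets the rule's conditions; no change.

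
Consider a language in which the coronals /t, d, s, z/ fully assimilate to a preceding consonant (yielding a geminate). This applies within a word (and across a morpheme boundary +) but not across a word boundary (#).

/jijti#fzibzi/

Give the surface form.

/t/ after /j/ → [j] (total assimilation)
/z/ after /f/ → [f] (total assimilation)
/z/ after /b/ → [b] (total assimilation)

[jijji#ffibbi]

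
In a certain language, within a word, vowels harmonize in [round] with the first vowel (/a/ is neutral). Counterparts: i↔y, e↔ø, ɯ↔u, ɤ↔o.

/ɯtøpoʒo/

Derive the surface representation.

[ɯtepɤʒɤ]

/ø/ harmonizes with /ɯ/ ([-round]) → [e]
/o/ harmonizes with /ɯ/ ([-round]) → [ɤ]
/o/ harmonizes with /ɯ/ ([-round]) → [ɤ]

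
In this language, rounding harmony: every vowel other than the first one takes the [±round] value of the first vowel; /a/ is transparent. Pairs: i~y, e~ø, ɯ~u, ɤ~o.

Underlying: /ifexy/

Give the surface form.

/y/ harmonizes with /i/ ([-round]) → [i]

[ifexi]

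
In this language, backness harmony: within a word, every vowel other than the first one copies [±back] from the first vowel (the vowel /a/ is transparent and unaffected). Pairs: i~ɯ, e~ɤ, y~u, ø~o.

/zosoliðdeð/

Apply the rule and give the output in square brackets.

/i/ harmonizes with /o/ ([+back]) → [ɯ]
/e/ harmonizes with /o/ ([+back]) → [ɤ]

[zosolɯðdɤð]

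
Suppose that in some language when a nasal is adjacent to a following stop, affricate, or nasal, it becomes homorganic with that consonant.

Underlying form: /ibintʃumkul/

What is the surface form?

/n/ before /tʃ/ (palatal) → [ɲ]
/m/ before /k/ (velar) → [ŋ]

[ibiɲtʃuŋkul]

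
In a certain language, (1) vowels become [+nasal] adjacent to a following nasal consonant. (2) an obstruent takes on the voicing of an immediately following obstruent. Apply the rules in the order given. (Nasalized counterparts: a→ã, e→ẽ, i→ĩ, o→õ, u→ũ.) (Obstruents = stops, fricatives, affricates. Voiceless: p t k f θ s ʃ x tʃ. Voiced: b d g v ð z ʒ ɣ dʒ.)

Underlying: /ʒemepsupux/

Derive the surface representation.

[ʒẽmepsupux]

Rule 1: /e/ before nasal /m/ → [ẽ]
After rule 1: ʒẽmepsupux
Rule 2: no segment meets the rule's conditions; no change.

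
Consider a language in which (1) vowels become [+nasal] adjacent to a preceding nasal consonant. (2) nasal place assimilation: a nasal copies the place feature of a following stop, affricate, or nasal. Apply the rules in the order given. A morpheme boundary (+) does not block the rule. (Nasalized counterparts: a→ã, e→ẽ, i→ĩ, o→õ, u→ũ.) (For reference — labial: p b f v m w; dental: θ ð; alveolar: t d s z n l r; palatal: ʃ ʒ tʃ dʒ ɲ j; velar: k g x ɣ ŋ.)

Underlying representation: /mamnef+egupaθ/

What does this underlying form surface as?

Rule 1: /a/ after nasal /m/ → [ã]
Rule 1: /e/ after nasal /n/ → [ẽ]
After rule 1: mãmnẽf+egupaθ
Rule 2: /m/ before /n/ (alveolar) → [n]

[mãnnẽf+egupaθ]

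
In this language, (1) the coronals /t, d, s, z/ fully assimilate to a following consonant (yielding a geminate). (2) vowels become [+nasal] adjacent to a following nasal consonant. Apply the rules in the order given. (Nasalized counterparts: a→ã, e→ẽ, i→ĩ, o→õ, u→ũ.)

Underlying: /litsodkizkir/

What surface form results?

Rule 1: /t/ before /s/ → [s] (total assimilation)
Rule 1: /d/ before /k/ → [k] (total assimilation)
Rule 1: /z/ before /k/ → [k] (total assimilation)
After rule 1: lissokkikkir
Rule 2: no segment meets the rule's conditions; no change.

[lissokkikkir]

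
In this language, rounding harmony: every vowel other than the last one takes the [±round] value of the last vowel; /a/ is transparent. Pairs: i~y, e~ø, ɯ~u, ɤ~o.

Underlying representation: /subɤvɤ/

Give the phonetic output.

[sɯbɤvɤ]

/u/ harmonizes with /ɤ/ ([-round]) → [ɯ]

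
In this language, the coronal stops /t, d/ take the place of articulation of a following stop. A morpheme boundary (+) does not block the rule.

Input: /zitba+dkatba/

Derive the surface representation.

/t/ before /b/ (labial) → [p]
/d/ before /k/ (velar) → [g]
/t/ before /b/ (labial) → [p]

[zipba+gkapba]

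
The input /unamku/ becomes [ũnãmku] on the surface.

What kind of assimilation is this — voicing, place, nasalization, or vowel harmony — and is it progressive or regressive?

/u/→[ũ] /a/→[ã].
Each target copies a feature from the following segment, so the direction is regressive.

nasalization, regressive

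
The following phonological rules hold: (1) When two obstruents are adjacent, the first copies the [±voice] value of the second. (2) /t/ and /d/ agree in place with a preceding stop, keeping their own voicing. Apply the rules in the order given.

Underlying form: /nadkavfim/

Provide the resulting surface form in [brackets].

[natkaffim]

Rule 1: /d/ before /k/ (voiceless) → [t]
Rule 1: /v/ before /f/ (voiceless) → [f]
After rule 1: natkaffim
Rule 2: no segment meets the rule's conditions; no change.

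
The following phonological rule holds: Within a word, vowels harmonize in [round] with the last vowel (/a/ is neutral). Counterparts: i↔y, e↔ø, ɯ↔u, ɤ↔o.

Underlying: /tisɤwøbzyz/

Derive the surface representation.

[tysowøbzyz]

/i/ harmonizes with /y/ ([+round]) → [y]
/ɤ/ harmonizes with /y/ ([+round]) → [o]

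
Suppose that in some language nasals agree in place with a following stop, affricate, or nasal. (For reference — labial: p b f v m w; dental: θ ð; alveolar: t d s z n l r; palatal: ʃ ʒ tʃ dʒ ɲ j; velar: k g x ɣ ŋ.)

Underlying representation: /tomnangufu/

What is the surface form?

/m/ before /n/ (alveolar) → [n]
/n/ before /g/ (velar) → [ŋ]

[tonnaŋgufu]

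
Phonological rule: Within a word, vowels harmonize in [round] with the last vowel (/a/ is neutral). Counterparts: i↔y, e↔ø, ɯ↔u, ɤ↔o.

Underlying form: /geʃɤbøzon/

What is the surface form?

/e/ harmonizes with /o/ ([+round]) → [ø]
/ɤ/ harmonizes with /o/ ([+round]) → [o]

[gøʃobøzon]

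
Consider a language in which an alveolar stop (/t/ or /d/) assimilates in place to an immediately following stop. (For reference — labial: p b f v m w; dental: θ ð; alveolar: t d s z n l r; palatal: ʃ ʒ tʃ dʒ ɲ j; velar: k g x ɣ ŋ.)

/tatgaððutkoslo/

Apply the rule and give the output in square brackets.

/t/ before /g/ (velar) → [k]
/t/ before /k/ (velar) → [k]

[takgaððukkoslo]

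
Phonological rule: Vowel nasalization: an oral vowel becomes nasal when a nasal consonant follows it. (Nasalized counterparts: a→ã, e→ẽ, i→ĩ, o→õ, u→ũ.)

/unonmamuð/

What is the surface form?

[ũnõnmãmuð]

/u/ before nasal /n/ → [ũ]
/o/ before nasal /n/ → [õ]
/a/ before nasal /m/ → [ã]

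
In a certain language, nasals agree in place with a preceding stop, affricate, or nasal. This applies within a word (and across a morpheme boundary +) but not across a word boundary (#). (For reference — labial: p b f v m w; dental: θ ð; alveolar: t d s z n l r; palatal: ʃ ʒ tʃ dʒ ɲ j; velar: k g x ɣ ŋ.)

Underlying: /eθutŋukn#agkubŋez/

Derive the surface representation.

/ŋ/ after /t/ (alveolar) → [n]
/n/ after /k/ (velar) → [ŋ]
/ŋ/ after /b/ (labial) → [m]

[eθutnukŋ#agkubmez]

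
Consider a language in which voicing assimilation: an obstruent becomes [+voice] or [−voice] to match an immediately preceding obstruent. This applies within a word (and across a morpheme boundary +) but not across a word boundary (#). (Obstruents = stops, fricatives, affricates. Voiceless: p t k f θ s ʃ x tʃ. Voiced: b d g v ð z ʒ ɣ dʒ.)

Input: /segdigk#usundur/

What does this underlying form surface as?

[segdigg#usundur]

/k/ after /g/ (voiced) → [g]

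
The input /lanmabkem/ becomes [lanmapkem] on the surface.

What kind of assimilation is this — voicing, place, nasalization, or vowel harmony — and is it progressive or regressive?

voicing assimilation, regressive

/b/→[p].
Each target copies a feature from the following segment, so the direction is regressive.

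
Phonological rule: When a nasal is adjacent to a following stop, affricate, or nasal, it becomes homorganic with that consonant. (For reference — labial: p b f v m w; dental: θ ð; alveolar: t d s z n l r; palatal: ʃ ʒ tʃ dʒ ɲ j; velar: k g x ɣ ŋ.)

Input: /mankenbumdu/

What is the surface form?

/n/ before /k/ (velar) → [ŋ]
/n/ before /b/ (labial) → [m]
/m/ before /d/ (alveolar) → [n]

[maŋkembundu]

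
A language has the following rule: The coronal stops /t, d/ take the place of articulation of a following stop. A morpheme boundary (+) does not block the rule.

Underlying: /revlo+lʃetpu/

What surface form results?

/t/ before /p/ (labial) → [p]

[revlo+lʃeppu]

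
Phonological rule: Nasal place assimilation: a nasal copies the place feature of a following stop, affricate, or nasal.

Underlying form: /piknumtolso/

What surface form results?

[piknuntolso]

/m/ before /t/ (alveolar) → [n]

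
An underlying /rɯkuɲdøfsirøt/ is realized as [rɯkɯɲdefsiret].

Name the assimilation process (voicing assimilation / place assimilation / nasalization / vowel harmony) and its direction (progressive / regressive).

vowel harmony, progressive

/u/→[ɯ] /ø/→[e] /ø/→[e].
Vowels agree with the first vowel, so the harmony is progressive.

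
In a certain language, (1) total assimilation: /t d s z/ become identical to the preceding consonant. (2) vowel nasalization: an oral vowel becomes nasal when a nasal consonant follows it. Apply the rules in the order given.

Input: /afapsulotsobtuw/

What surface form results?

Rule 1: /s/ after /p/ → [p] (total assimilation)
Rule 1: /s/ after /t/ → [t] (total assimilation)
Rule 1: /t/ after /b/ → [b] (total assimilation)
After rule 1: afappulottobbuw
Rule 2: no segment meets the rule's conditions; no change.

[afappulottobbuw]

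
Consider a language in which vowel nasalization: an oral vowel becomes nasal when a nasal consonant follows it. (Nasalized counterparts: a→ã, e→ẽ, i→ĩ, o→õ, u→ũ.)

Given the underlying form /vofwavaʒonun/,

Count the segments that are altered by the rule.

/o/ before nasal /n/ → [õ]
/u/ before nasal /n/ → [ũ]
2 segments change.

2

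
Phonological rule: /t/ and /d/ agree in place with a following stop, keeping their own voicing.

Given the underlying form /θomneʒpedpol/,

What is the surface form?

/d/ before /p/ (labial) → [b]

[θomneʒpebpol]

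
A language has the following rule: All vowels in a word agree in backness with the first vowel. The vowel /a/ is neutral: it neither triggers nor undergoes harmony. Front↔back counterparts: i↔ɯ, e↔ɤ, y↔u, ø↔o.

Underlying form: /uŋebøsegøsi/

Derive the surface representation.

/e/ harmonizes with /u/ ([+back]) → [ɤ]
/ø/ harmonizes with /u/ ([+back]) → [o]
/e/ harmonizes with /u/ ([+back]) → [ɤ]
/ø/ harmonizes with /u/ ([+back]) → [o]
/i/ harmonizes with /u/ ([+back]) → [ɯ]

[uŋɤbosɤgosɯ]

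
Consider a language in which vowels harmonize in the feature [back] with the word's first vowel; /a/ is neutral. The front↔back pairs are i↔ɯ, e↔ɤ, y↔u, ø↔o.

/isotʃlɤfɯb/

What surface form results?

/o/ harmonizes with /i/ ([-back]) → [ø]
/ɤ/ harmonizes with /i/ ([-back]) → [e]
/ɯ/ harmonizes with /i/ ([-back]) → [i]

[isøtʃlefib]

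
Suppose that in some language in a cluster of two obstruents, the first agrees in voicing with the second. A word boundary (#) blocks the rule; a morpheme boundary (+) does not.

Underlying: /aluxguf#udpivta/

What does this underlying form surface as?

[aluɣguf#utpifta]

/x/ before /g/ (voiced) → [ɣ]
/d/ before /p/ (voiceless) → [t]
/v/ before /t/ (voiceless) → [f]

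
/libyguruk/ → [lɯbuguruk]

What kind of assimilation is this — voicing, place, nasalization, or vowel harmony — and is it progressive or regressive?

vowel harmony, regressive

/i/→[ɯ] /y/→[u].
Vowels agree with the last vowel, so the harmony is regressive.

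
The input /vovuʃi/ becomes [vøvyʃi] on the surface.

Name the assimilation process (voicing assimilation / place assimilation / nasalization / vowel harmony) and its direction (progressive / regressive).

/o/→[ø] /u/→[y].
Vowels agree with the last vowel, so the harmony is regressive.

vowel harmony, regressive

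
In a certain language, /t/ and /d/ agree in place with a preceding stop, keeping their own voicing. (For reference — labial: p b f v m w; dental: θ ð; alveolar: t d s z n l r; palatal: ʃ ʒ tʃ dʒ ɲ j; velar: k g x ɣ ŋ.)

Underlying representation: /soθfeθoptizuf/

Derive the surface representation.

[soθfeθoppizuf]

/t/ after /p/ (labial) → [p]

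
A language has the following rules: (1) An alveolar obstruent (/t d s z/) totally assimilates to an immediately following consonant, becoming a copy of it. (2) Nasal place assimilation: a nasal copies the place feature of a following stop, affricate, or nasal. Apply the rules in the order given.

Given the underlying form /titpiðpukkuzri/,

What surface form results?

Rule 1: /t/ before /p/ → [p] (total assimilation)
Rule 1: /z/ before /r/ → [r] (total assimilation)
After rule 1: tippiðpukkurri
Rule 2: no segment meets the rule's conditions; no change.

[tippiðpukkurri]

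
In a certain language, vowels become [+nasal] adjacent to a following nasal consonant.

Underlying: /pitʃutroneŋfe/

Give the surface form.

/o/ before nasal /n/ → [õ]
/e/ before nasal /ŋ/ → [ẽ]

[pitʃutrõnẽŋfe]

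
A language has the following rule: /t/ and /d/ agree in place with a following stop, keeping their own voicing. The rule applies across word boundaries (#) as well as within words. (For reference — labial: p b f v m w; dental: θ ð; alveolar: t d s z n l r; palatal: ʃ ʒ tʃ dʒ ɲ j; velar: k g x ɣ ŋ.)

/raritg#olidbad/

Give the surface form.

/t/ before /g/ (velar) → [k]
/d/ before /b/ (labial) → [b]

[rarikg#olibbad]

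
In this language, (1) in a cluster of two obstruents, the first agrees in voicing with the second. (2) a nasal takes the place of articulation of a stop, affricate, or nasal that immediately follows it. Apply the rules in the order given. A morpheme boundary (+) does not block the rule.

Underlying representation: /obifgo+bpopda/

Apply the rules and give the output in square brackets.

Rule 1: /f/ before /g/ (voiced) → [v]
Rule 1: /b/ before /p/ (voiceless) → [p]
Rule 1: /p/ before /d/ (voiced) → [b]
After rule 1: obivgo+ppobda
Rule 2: no segment meets the rule's conditions; no change.

[obivgo+ppobda]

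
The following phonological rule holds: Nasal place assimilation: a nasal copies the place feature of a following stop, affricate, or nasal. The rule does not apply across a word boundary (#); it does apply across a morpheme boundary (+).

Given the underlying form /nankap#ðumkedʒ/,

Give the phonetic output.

/n/ before /k/ (velar) → [ŋ]
/m/ before /k/ (velar) → [ŋ]

[naŋkap#ðuŋkedʒ]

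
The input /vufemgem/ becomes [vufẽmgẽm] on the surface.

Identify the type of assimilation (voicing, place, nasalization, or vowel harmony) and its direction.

nasalization, regressive

/e/→[ẽ] /e/→[ẽ].
Each target copies a feature from the following segment, so the direction is regressive.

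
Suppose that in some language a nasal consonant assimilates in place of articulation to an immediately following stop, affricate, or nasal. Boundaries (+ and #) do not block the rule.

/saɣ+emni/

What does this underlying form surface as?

/m/ before /n/ (alveolar) → [n]

[saɣ+enni]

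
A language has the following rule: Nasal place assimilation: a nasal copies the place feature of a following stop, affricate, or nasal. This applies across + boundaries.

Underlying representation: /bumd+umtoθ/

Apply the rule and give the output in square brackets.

[bund+untoθ]

/m/ before /d/ (alveolar) → [n]
/m/ before /t/ (alveolar) → [n]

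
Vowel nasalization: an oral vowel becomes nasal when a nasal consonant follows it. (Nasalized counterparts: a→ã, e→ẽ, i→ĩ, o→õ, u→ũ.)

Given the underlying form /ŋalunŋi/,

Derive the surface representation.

[ŋalũnŋi]

/u/ before nasal /n/ → [ũ]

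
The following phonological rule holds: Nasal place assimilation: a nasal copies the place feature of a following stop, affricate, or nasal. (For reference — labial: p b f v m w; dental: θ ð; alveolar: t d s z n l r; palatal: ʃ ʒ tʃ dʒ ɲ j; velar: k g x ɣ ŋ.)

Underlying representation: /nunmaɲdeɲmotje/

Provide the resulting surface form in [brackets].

[nummandemmotje]

/n/ before /m/ (labial) → [m]
/ɲ/ before /d/ (alveolar) → [n]
/ɲ/ before /m/ (labial) → [m]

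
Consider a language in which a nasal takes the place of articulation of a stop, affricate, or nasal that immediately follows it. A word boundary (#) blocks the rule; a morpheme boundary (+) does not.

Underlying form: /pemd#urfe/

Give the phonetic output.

/m/ before /d/ (alveolar) → [n]

[pend#urfe]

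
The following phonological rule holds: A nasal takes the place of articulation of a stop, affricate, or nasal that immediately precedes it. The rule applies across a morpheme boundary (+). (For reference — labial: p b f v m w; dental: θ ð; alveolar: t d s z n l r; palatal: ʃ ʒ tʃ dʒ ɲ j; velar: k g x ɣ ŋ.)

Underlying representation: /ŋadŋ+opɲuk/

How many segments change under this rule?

/ŋ/ after /d/ (alveolar) → [n]
/ɲ/ after /p/ (labial) → [m]
2 segments change.

2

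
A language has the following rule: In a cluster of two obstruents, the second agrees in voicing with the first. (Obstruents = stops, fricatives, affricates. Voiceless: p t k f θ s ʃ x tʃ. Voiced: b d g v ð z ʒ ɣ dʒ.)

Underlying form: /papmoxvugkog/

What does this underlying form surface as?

[papmoxfuggog]

/v/ after /x/ (voiceless) → [f]
/k/ after /g/ (voiced) → [g]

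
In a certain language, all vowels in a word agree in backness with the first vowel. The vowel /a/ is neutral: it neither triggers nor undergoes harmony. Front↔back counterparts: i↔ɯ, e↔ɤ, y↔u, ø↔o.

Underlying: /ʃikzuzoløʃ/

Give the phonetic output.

[ʃikzyzøløʃ]

/u/ harmonizes with /i/ ([-back]) → [y]
/o/ harmonizes with /i/ ([-back]) → [ø]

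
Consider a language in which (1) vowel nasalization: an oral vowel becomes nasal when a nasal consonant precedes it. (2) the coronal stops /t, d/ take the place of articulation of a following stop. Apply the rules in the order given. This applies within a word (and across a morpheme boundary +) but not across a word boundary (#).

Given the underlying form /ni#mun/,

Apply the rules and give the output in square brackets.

[nĩ#mũn]

Rule 1: /i/ after nasal /n/ → [ĩ]
Rule 1: /u/ after nasal /m/ → [ũ]
After rule 1: nĩ#mũn
Rule 2: no segment meets the rule's conditions; no change.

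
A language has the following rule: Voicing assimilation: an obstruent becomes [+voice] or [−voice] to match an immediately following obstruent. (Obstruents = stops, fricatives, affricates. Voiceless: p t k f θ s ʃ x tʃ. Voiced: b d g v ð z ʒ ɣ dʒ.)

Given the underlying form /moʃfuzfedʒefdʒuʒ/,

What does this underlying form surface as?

[moʃfusfedʒevdʒuʒ]

/z/ before /f/ (voiceless) → [s]
/f/ before /dʒ/ (voiced) → [v]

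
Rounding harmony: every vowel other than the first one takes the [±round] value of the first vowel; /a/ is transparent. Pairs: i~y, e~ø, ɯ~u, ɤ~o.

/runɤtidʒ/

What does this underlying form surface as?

/ɤ/ harmonizes with /u/ ([+round]) → [o]
/i/ harmonizes with /u/ ([+round]) → [y]

[runotydʒ]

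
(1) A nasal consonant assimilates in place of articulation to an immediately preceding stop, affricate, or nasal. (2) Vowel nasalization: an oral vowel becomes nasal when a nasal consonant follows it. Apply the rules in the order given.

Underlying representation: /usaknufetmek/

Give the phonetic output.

Rule 1: /n/ after /k/ (velar) → [ŋ]
Rule 1: /m/ after /t/ (alveolar) → [n]
After rule 1: usakŋufetnek
Rule 2: no segment meets the rule's conditions; no change.

[usakŋufetnek]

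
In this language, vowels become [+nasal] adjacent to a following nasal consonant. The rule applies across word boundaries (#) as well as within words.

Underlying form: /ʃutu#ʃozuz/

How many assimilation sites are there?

0

No segment meets the rule's conditions.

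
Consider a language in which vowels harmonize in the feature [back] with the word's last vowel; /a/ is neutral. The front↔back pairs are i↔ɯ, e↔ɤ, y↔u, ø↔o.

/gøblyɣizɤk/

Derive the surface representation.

[gobluɣɯzɤk]

/ø/ harmonizes with /ɤ/ ([+back]) → [o]
/y/ harmonizes with /ɤ/ ([+back]) → [u]
/i/ harmonizes with /ɤ/ ([+back]) → [ɯ]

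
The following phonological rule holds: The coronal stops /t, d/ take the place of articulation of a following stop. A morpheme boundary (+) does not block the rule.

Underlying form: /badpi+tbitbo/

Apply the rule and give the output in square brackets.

[babpi+pbipbo]

/d/ before /p/ (labial) → [b]
/t/ before /b/ (labial) → [p]
/t/ before /b/ (labial) → [p]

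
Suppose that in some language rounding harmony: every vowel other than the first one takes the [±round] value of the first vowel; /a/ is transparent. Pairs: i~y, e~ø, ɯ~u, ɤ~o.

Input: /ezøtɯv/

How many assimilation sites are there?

/ø/ harmonizes with /e/ ([-round]) → [e]
1 segment changes.

1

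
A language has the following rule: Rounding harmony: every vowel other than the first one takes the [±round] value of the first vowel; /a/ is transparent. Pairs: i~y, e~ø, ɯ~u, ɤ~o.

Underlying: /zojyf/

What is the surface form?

no segment meets the rule's conditions; no change.

[zojyf]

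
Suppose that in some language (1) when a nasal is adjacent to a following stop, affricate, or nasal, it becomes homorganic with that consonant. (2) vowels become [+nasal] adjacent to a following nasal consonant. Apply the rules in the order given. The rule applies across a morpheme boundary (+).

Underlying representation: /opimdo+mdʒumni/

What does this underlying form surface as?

[opĩndõ+ɲdʒũnni]

Rule 1: /m/ before /d/ (alveolar) → [n]
Rule 1: /m/ before /dʒ/ (palatal) → [ɲ]
Rule 1: /m/ before /n/ (alveolar) → [n]
After rule 1: opindo+ɲdʒunni
Rule 2: /i/ before nasal /n/ → [ĩ]
Rule 2: /o/ before nasal /ɲ/ → [õ]
Rule 2: /u/ before nasal /n/ → [ũ]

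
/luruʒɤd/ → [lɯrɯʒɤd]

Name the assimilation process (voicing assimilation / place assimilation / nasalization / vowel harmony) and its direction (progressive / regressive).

/u/→[ɯ] /u/→[ɯ].
Vowels agree with the last vowel, so the harmony is regressive.

vowel harmony, regressive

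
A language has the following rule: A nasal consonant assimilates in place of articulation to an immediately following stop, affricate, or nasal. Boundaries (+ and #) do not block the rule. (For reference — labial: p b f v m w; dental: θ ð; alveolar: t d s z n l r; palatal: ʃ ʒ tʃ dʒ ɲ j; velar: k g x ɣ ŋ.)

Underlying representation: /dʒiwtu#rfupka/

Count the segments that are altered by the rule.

No segment meets the rule's conditions.

0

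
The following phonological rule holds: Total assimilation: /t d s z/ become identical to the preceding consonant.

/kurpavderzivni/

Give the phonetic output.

/d/ after /v/ → [v] (total assimilation)
/z/ after /r/ → [r] (total assimilation)

[kurpavverrivni]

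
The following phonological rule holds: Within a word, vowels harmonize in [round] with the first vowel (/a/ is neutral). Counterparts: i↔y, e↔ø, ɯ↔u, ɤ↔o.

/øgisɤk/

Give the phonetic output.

/i/ harmonizes with /ø/ ([+round]) → [y]
/ɤ/ harmonizes with /ø/ ([+round]) → [o]

[øgysok]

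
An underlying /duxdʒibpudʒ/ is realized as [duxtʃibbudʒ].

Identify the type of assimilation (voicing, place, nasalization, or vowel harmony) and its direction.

/dʒ/→[tʃ] /p/→[b].
Each target copies a feature from the preceding segment, so the direction is progressive.

voicing assimilation, progressive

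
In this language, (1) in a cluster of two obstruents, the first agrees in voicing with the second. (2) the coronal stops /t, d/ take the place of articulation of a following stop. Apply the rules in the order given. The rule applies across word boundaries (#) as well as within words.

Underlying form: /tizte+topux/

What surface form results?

[tiste+topux]

Rule 1: /z/ before /t/ (voiceless) → [s]
After rule 1: tiste+topux
Rule 2: no segment meets the rule's conditions; no change.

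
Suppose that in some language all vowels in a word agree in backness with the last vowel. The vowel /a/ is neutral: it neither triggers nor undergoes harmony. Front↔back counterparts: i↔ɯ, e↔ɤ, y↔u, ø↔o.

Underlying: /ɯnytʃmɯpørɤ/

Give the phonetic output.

[ɯnutʃmɯporɤ]

/y/ harmonizes with /ɤ/ ([+back]) → [u]
/ø/ harmonizes with /ɤ/ ([+back]) → [o]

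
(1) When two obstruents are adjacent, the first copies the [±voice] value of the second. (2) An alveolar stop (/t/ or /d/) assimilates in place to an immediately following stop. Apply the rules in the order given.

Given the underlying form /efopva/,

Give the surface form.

[efobva]

Rule 1: /p/ before /v/ (voiced) → [b]
After rule 1: efobva
Rule 2: no segment meets the rule's conditions; no change.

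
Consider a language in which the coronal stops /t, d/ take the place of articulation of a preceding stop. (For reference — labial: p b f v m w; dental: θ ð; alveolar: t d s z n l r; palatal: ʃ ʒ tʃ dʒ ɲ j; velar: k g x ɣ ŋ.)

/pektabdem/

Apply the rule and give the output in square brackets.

/t/ after /k/ (velar) → [k]
/d/ after /b/ (labial) → [b]

[pekkabbem]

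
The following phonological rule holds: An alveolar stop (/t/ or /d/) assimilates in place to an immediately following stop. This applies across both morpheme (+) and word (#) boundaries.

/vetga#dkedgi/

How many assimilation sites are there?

3

/t/ before /g/ (velar) → [k]
/d/ before /k/ (velar) → [g]
/d/ before /g/ (velar) → [g]
3 segments change.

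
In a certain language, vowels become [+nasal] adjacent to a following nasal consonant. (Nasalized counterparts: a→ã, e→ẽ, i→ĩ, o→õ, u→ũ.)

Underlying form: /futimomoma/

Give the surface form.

/i/ before nasal /m/ → [ĩ]
/o/ before nasal /m/ → [õ]
/o/ before nasal /m/ → [õ]

[futĩmõmõma]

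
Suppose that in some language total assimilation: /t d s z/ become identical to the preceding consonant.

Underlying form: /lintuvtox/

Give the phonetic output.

/t/ after /n/ → [n] (total assimilation)
/t/ after /v/ → [v] (total assimilation)

[linnuvvox]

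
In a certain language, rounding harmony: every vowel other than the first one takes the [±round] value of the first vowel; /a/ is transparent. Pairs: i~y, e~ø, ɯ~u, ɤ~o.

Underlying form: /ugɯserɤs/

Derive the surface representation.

[ugusøros]

/ɯ/ harmonizes with /u/ ([+round]) → [u]
/e/ harmonizes with /u/ ([+round]) → [ø]
/ɤ/ harmonizes with /u/ ([+round]) → [o]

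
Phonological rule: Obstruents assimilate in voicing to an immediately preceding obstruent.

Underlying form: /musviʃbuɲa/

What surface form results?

/v/ after /s/ (voiceless) → [f]
/b/ after /ʃ/ (voiceless) → [p]

[musfiʃpuɲa]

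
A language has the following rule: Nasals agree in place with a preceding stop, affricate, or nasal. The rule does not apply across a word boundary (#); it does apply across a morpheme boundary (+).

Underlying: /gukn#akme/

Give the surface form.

/n/ after /k/ (velar) → [ŋ]
/m/ after /k/ (velar) → [ŋ]

[gukŋ#akŋe]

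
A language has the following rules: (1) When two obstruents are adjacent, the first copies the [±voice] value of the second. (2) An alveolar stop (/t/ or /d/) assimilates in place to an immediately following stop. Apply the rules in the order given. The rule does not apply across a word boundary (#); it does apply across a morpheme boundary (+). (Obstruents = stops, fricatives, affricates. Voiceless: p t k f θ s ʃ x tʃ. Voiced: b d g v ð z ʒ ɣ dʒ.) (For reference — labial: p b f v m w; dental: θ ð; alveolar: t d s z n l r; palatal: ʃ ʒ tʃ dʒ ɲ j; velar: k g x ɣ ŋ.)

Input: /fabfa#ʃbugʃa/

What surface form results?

[fapfa#ʒbukʃa]

Rule 1: /b/ before /f/ (voiceless) → [p]
Rule 1: /ʃ/ before /b/ (voiced) → [ʒ]
Rule 1: /g/ before /ʃ/ (voiceless) → [k]
After rule 1: fapfa#ʒbukʃa
Rule 2: no segment meets the rule's conditions; no change.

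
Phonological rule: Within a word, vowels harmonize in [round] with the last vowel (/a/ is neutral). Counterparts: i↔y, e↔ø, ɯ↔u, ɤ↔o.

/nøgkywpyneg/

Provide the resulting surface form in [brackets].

[negkiwpineg]

/ø/ harmonizes with /e/ ([-round]) → [e]
/y/ harmonizes with /e/ ([-round]) → [i]
/y/ harmonizes with /e/ ([-round]) → [i]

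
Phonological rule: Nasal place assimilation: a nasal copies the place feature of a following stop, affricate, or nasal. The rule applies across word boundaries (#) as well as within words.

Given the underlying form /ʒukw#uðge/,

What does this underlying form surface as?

[ʒukw#uðge]

no segment meets the rule's conditions; no change.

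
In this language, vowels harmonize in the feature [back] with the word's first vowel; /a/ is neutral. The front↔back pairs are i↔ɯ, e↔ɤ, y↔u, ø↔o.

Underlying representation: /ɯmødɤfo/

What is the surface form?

[ɯmodɤfo]

/ø/ harmonizes with /ɯ/ ([+back]) → [o]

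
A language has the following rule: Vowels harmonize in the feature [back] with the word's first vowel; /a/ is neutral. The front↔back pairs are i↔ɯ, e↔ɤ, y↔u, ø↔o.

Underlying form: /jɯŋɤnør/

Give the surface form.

/ø/ harmonizes with /ɯ/ ([+back]) → [o]

[jɯŋɤnor]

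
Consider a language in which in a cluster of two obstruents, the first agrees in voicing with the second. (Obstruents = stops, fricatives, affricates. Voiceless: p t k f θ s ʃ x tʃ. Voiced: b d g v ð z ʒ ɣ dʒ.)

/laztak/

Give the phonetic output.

/z/ before /t/ (voiceless) → [s]

[lastak]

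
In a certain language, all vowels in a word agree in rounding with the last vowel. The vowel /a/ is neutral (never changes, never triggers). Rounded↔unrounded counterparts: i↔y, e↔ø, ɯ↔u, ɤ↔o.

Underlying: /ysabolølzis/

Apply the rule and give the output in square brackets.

[isabɤlelzis]

/y/ harmonizes with /i/ ([-round]) → [i]
/o/ harmonizes with /i/ ([-round]) → [ɤ]
/ø/ harmonizes with /i/ ([-round]) → [e]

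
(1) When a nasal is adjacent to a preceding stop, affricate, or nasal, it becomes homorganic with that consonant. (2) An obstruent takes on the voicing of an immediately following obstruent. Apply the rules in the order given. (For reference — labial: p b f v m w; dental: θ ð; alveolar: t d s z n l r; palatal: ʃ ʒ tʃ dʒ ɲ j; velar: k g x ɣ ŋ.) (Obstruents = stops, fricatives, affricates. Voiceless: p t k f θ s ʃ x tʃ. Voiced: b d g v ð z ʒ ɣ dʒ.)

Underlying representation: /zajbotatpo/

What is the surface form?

[zajbotatpo]

Rule 1: no segment meets the rule's conditions; no change.
After rule 1: zajbotatpo
Rule 2: no segment meets the rule's conditions; no change.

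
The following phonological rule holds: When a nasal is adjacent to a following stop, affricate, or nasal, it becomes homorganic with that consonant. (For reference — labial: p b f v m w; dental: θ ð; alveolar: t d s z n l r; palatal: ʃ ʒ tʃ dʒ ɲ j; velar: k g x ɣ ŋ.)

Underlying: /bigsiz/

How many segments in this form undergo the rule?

No segment meets the rule's conditions.

0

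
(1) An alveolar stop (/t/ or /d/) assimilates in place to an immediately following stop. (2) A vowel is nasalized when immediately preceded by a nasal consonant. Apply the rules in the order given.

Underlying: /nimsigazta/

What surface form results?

Rule 1: no segment meets the rule's conditions; no change.
After rule 1: nimsigazta
Rule 2: /i/ after nasal /n/ → [ĩ]

[nĩmsigazta]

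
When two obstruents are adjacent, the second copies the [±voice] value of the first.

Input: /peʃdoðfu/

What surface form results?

/d/ after /ʃ/ (voiceless) → [t]
/f/ after /ð/ (voiced) → [v]

[peʃtoðvu]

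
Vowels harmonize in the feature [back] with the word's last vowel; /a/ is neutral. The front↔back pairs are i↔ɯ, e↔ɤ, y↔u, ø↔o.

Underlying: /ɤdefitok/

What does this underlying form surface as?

/e/ harmonizes with /o/ ([+back]) → [ɤ]
/i/ harmonizes with /o/ ([+back]) → [ɯ]

[ɤdɤfɯtok]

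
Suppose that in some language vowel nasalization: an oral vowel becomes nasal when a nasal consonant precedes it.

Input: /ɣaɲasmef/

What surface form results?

/a/ after nasal /ɲ/ → [ã]
/e/ after nasal /m/ → [ẽ]

[ɣaɲãsmẽf]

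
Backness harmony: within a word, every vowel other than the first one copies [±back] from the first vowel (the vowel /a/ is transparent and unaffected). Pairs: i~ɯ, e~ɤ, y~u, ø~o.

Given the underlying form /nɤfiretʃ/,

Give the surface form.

/i/ harmonizes with /ɤ/ ([+back]) → [ɯ]
/e/ harmonizes with /ɤ/ ([+back]) → [ɤ]

[nɤfɯrɤtʃ]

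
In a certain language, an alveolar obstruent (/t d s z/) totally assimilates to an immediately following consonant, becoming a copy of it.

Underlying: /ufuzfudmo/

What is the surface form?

/z/ before /f/ → [f] (total assimilation)
/d/ before /m/ → [m] (total assimilation)

[ufuffummo]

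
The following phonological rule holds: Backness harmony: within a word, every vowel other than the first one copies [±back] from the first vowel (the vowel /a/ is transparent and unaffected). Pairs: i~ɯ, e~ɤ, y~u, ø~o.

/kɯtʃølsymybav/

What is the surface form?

[kɯtʃolsumubav]

/ø/ harmonizes with /ɯ/ ([+back]) → [o]
/y/ harmonizes with /ɯ/ ([+back]) → [u]
/y/ harmonizes with /ɯ/ ([+back]) → [u]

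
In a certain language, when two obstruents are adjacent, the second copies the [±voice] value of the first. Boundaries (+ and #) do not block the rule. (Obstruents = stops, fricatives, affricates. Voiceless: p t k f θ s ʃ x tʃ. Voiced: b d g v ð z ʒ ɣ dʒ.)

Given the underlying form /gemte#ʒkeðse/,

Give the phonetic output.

[gemte#ʒgeðze]

/k/ after /ʒ/ (voiced) → [g]
/s/ after /ð/ (voiced) → [z]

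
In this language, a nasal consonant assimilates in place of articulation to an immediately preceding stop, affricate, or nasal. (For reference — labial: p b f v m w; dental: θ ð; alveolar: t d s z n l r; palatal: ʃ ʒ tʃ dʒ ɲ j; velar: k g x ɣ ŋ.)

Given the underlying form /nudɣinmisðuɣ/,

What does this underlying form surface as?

[nudɣinnisðuɣ]

/m/ after /n/ (alveolar) → [n]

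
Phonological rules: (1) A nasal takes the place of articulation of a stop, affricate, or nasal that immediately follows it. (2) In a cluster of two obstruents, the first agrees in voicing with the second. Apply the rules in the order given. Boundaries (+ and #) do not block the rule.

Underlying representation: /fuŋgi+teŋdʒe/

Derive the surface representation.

[fuŋgi+teɲdʒe]

Rule 1: /ŋ/ before /dʒ/ (palatal) → [ɲ]
After rule 1: fuŋgi+teɲdʒe
Rule 2: no segment meets the rule's conditions; no change.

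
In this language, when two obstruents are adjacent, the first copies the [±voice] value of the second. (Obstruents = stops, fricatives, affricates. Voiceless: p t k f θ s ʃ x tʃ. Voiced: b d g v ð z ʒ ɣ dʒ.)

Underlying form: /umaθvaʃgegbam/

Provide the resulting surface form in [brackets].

/θ/ before /v/ (voiced) → [ð]
/ʃ/ before /g/ (voiced) → [ʒ]

[umaðvaʒgegbam]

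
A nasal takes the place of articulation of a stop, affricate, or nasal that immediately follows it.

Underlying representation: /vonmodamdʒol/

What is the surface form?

[vommodaɲdʒol]

/n/ before /m/ (labial) → [m]
/m/ before /dʒ/ (palatal) → [ɲ]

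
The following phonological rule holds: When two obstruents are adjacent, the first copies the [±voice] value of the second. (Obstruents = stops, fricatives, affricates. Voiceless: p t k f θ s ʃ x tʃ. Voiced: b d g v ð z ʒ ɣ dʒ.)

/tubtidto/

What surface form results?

[tuptitto]

/b/ before /t/ (voiceless) → [p]
/d/ before /t/ (voiceless) → [t]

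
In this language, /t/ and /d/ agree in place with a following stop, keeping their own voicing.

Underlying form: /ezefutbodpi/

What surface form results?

[ezefupbobpi]

/t/ before /b/ (labial) → [p]
/d/ before /p/ (labial) → [b]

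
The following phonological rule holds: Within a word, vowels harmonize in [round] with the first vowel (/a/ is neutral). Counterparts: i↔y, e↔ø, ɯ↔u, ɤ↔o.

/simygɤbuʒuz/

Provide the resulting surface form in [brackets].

[simigɤbɯʒɯz]

/y/ harmonizes with /i/ ([-round]) → [i]
/u/ harmonizes with /i/ ([-round]) → [ɯ]
/u/ harmonizes with /i/ ([-round]) → [ɯ]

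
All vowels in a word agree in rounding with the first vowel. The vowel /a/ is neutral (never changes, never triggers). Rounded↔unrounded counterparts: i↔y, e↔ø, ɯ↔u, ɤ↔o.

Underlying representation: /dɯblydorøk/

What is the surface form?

/y/ harmonizes with /ɯ/ ([-round]) → [i]
/o/ harmonizes with /ɯ/ ([-round]) → [ɤ]
/ø/ harmonizes with /ɯ/ ([-round]) → [e]

[dɯblidɤrek]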